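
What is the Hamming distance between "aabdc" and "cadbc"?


Comparing "aabdc" and "cadbc" position by position:
  Position 0: 'a' vs 'c' => differ
  Position 1: 'a' vs 'a' => same
  Position 2: 'b' vs 'd' => differ
  Position 3: 'd' vs 'b' => differ
  Position 4: 'c' vs 'c' => same
Total differences (Hamming distance): 3

3


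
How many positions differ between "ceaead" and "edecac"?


Comparing "ceaead" and "edecac" position by position:
  Position 0: 'c' vs 'e' => DIFFER
  Position 1: 'e' vs 'd' => DIFFER
  Position 2: 'a' vs 'e' => DIFFER
  Position 3: 'e' vs 'c' => DIFFER
  Position 4: 'a' vs 'a' => same
  Position 5: 'd' vs 'c' => DIFFER
Positions that differ: 5

5


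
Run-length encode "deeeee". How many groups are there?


Input: deeeee
Scanning for consecutive runs:
  Group 1: 'd' x 1 (positions 0-0)
  Group 2: 'e' x 5 (positions 1-5)
Total groups: 2

2


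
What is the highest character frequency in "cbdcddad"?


Input: cbdcddad
Character counts:
  'a': 1
  'b': 1
  'c': 2
  'd': 4
Maximum frequency: 4

4


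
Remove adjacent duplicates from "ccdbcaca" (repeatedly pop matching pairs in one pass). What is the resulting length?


Input: ccdbcaca
Stack-based adjacent duplicate removal:
  Read 'c': push. Stack: c
  Read 'c': matches stack top 'c' => pop. Stack: (empty)
  Read 'd': push. Stack: d
  Read 'b': push. Stack: db
  Read 'c': push. Stack: dbc
  Read 'a': push. Stack: dbca
  Read 'c': push. Stack: dbcac
  Read 'a': push. Stack: dbcaca
Final stack: "dbcaca" (length 6)

6


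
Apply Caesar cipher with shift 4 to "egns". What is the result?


Caesar cipher: shift "egns" by 4
  'e' (pos 4) + 4 = pos 8 = 'i'
  'g' (pos 6) + 4 = pos 10 = 'k'
  'n' (pos 13) + 4 = pos 17 = 'r'
  's' (pos 18) + 4 = pos 22 = 'w'
Result: ikrw

ikrw


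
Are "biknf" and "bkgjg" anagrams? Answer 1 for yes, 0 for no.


Strings: "biknf", "bkgjg"
Sorted first:  bfikn
Sorted second: bggjk
Differ at position 1: 'f' vs 'g' => not anagrams

0


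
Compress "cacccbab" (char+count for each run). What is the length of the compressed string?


Input: cacccbab
Runs:
  'c' x 1 => "c1"
  'a' x 1 => "a1"
  'c' x 3 => "c3"
  'b' x 1 => "b1"
  'a' x 1 => "a1"
  'b' x 1 => "b1"
Compressed: "c1a1c3b1a1b1"
Compressed length: 12

12


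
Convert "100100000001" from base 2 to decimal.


Input: "100100000001" in base 2
Positional expansion:
  Digit '1' (value 1) x 2^11 = 2048
  Digit '0' (value 0) x 2^10 = 0
  Digit '0' (value 0) x 2^9 = 0
  Digit '1' (value 1) x 2^8 = 256
  Digit '0' (value 0) x 2^7 = 0
  Digit '0' (value 0) x 2^6 = 0
  Digit '0' (value 0) x 2^5 = 0
  Digit '0' (value 0) x 2^4 = 0
  Digit '0' (value 0) x 2^3 = 0
  Digit '0' (value 0) x 2^2 = 0
  Digit '0' (value 0) x 2^1 = 0
  Digit '1' (value 1) x 2^0 = 1
Sum = 2305

2305


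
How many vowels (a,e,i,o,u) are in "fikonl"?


Input: fikonl
Checking each character:
  'f' at position 0: consonant
  'i' at position 1: vowel (running total: 1)
  'k' at position 2: consonant
  'o' at position 3: vowel (running total: 2)
  'n' at position 4: consonant
  'l' at position 5: consonant
Total vowels: 2

2


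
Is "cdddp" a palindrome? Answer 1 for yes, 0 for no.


Input: cdddp
Reversed: pdddc
  Compare pos 0 ('c') with pos 4 ('p'): MISMATCH
  Compare pos 1 ('d') with pos 3 ('d'): match
Result: not a palindrome

0


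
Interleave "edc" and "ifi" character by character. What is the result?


Interleaving "edc" and "ifi":
  Position 0: 'e' from first, 'i' from second => "ei"
  Position 1: 'd' from first, 'f' from second => "df"
  Position 2: 'c' from first, 'i' from second => "ci"
Result: eidfci

eidfci


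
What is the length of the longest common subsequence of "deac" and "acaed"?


LCS of "deac" and "acaed"
DP table:
           a    c    a    e    d
      0    0    0    0    0    0
  d   0    0    0    0    0    1
  e   0    0    0    0    1    1
  a   0    1    1    1    1    1
  c   0    1    2    2    2    2
LCS length = dp[4][5] = 2

2


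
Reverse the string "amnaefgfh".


Input: amnaefgfh
Reading characters right to left:
  Position 8: 'h'
  Position 7: 'f'
  Position 6: 'g'
  Position 5: 'f'
  Position 4: 'e'
  Position 3: 'a'
  Position 2: 'n'
  Position 1: 'm'
  Position 0: 'a'
Reversed: hfgfeanma

hfgfeanma


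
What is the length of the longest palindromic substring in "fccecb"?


Input: "fccecb"
Checking substrings for palindromes:
  [2:5] "cec" (len 3) => palindrome
  [1:3] "cc" (len 2) => palindrome
Longest palindromic substring: "cec" with length 3

3


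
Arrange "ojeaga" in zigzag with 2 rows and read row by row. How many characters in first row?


Zigzag "ojeaga" into 2 rows:
Placing characters:
  'o' => row 0
  'j' => row 1
  'e' => row 0
  'a' => row 1
  'g' => row 0
  'a' => row 1
Rows:
  Row 0: "oeg"
  Row 1: "jaa"
First row length: 3

3


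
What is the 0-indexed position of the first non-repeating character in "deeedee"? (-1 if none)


Input: deeedee
Character frequencies:
  'd': 2
  'e': 5
Scanning left to right for freq == 1:
  Position 0 ('d'): freq=2, skip
  Position 1 ('e'): freq=5, skip
  Position 2 ('e'): freq=5, skip
  Position 3 ('e'): freq=5, skip
  Position 4 ('d'): freq=2, skip
  Position 5 ('e'): freq=5, skip
  Position 6 ('e'): freq=5, skip
  No unique character found => answer = -1

-1


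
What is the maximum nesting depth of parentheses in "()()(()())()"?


Input: "()()(()())()"
Tracking depth:
  Position 0 '(': depth becomes 1
  Position 1 ')': depth becomes 0
  Position 2 '(': depth becomes 1
  Position 3 ')': depth becomes 0
  Position 4 '(': depth becomes 1
  Position 5 '(': depth becomes 2
  Position 6 ')': depth becomes 1
  Position 7 '(': depth becomes 2
  Position 8 ')': depth becomes 1
  Position 9 ')': depth becomes 0
  Position 10 '(': depth becomes 1
  Position 11 ')': depth becomes 0
Maximum depth reached: 2

2


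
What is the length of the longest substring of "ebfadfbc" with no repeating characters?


Input: "ebfadfbc"
Sliding window (track last position of each char):
  Position 0 ('e'): window [0,0] length 1 -- new best
  Position 1 ('b'): window [0,1] length 2 -- new best
  Position 2 ('f'): window [0,2] length 3 -- new best
  Position 3 ('a'): window [0,3] length 4 -- new best
  Position 4 ('d'): window [0,4] length 5 -- new best
  Position 5 ('f'): repeat (last at 2), move window start to 3
  Position 5 ('f'): window [3,5] length 3
  Position 6 ('b'): window [3,6] length 4
  Position 7 ('c'): window [3,7] length 5
Longest substring with no repeats: "ebfad" with length 5

5


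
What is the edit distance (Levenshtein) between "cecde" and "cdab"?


Computing edit distance: "cecde" -> "cdab"
DP table:
           c    d    a    b
      0    1    2    3    4
  c   1    0    1    2    3
  e   2    1    1    2    3
  c   3    2    2    2    3
  d   4    3    2    3    3
  e   5    4    3    3    4
Edit distance = dp[5][4] = 4

4


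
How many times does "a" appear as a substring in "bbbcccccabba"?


Searching for "a" in "bbbcccccabba"
Scanning each position:
  Position 0: "b" => no
  Position 1: "b" => no
  Position 2: "b" => no
  Position 3: "c" => no
  Position 4: "c" => no
  Position 5: "c" => no
  Position 6: "c" => no
  Position 7: "c" => no
  Position 8: "a" => MATCH
  Position 9: "b" => no
  Position 10: "b" => no
  Position 11: "a" => MATCH
Total occurrences: 2

2


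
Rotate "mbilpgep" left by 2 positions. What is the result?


Input: "mbilpgep", rotate left by 2
First 2 characters: "mb"
Remaining characters: "ilpgep"
Concatenate remaining + first: "ilpgep" + "mb" = "ilpgepmb"

ilpgepmb


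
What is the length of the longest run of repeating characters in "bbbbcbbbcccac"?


Input: "bbbbcbbbcccac"
Scanning for longest run:
  Position 1 ('b'): continues run of 'b', length=2
  Position 2 ('b'): continues run of 'b', length=3
  Position 3 ('b'): continues run of 'b', length=4
  Position 4 ('c'): new char, reset run to 1
  Position 5 ('b'): new char, reset run to 1
  Position 6 ('b'): continues run of 'b', length=2
  Position 7 ('b'): continues run of 'b', length=3
  Position 8 ('c'): new char, reset run to 1
  Position 9 ('c'): continues run of 'c', length=2
  Position 10 ('c'): continues run of 'c', length=3
  Position 11 ('a'): new char, reset run to 1
  Position 12 ('c'): new char, reset run to 1
Longest run: 'b' with length 4

4


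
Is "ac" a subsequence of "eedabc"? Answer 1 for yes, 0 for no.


Check if "ac" is a subsequence of "eedabc"
Greedy scan:
  Position 0 ('e'): no match needed
  Position 1 ('e'): no match needed
  Position 2 ('d'): no match needed
  Position 3 ('a'): matches sub[0] = 'a'
  Position 4 ('b'): no match needed
  Position 5 ('c'): matches sub[1] = 'c'
All 2 characters matched => is a subsequence

1


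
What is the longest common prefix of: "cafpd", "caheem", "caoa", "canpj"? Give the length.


Words: cafpd, caheem, caoa, canpj
  Position 0: all 'c' => match
  Position 1: all 'a' => match
  Position 2: ('f', 'h', 'o', 'n') => mismatch, stop
LCP = "ca" (length 2)

2


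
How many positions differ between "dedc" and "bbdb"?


Comparing "dedc" and "bbdb" position by position:
  Position 0: 'd' vs 'b' => DIFFER
  Position 1: 'e' vs 'b' => DIFFER
  Position 2: 'd' vs 'd' => same
  Position 3: 'c' vs 'b' => DIFFER
Positions that differ: 3

3


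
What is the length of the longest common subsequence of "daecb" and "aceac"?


LCS of "daecb" and "aceac"
DP table:
           a    c    e    a    c
      0    0    0    0    0    0
  d   0    0    0    0    0    0
  a   0    1    1    1    1    1
  e   0    1    1    2    2    2
  c   0    1    2    2    2    3
  b   0    1    2    2    2    3
LCS length = dp[5][5] = 3

3


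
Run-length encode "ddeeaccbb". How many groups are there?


Input: ddeeaccbb
Scanning for consecutive runs:
  Group 1: 'd' x 2 (positions 0-1)
  Group 2: 'e' x 2 (positions 2-3)
  Group 3: 'a' x 1 (positions 4-4)
  Group 4: 'c' x 2 (positions 5-6)
  Group 5: 'b' x 2 (positions 7-8)
Total groups: 5

5


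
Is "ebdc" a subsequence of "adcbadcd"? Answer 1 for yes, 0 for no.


Check if "ebdc" is a subsequence of "adcbadcd"
Greedy scan:
  Position 0 ('a'): no match needed
  Position 1 ('d'): no match needed
  Position 2 ('c'): no match needed
  Position 3 ('b'): no match needed
  Position 4 ('a'): no match needed
  Position 5 ('d'): no match needed
  Position 6 ('c'): no match needed
  Position 7 ('d'): no match needed
Only matched 0/4 characters => not a subsequence

0


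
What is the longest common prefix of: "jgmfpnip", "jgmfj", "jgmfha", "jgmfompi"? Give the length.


Words: jgmfpnip, jgmfj, jgmfha, jgmfompi
  Position 0: all 'j' => match
  Position 1: all 'g' => match
  Position 2: all 'm' => match
  Position 3: all 'f' => match
  Position 4: ('p', 'j', 'h', 'o') => mismatch, stop
LCP = "jgmf" (length 4)

4


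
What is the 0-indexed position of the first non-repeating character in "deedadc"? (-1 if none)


Input: deedadc
Character frequencies:
  'a': 1
  'c': 1
  'd': 3
  'e': 2
Scanning left to right for freq == 1:
  Position 0 ('d'): freq=3, skip
  Position 1 ('e'): freq=2, skip
  Position 2 ('e'): freq=2, skip
  Position 3 ('d'): freq=3, skip
  Position 4 ('a'): unique! => answer = 4

4


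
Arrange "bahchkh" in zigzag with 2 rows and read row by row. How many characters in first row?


Zigzag "bahchkh" into 2 rows:
Placing characters:
  'b' => row 0
  'a' => row 1
  'h' => row 0
  'c' => row 1
  'h' => row 0
  'k' => row 1
  'h' => row 0
Rows:
  Row 0: "bhhh"
  Row 1: "ack"
First row length: 4

4


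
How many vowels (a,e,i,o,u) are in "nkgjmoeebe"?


Input: nkgjmoeebe
Checking each character:
  'n' at position 0: consonant
  'k' at position 1: consonant
  'g' at position 2: consonant
  'j' at position 3: consonant
  'm' at position 4: consonant
  'o' at position 5: vowel (running total: 1)
  'e' at position 6: vowel (running total: 2)
  'e' at position 7: vowel (running total: 3)
  'b' at position 8: consonant
  'e' at position 9: vowel (running total: 4)
Total vowels: 4

4


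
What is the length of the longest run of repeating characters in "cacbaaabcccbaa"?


Input: "cacbaaabcccbaa"
Scanning for longest run:
  Position 1 ('a'): new char, reset run to 1
  Position 2 ('c'): new char, reset run to 1
  Position 3 ('b'): new char, reset run to 1
  Position 4 ('a'): new char, reset run to 1
  Position 5 ('a'): continues run of 'a', length=2
  Position 6 ('a'): continues run of 'a', length=3
  Position 7 ('b'): new char, reset run to 1
  Position 8 ('c'): new char, reset run to 1
  Position 9 ('c'): continues run of 'c', length=2
  Position 10 ('c'): continues run of 'c', length=3
  Position 11 ('b'): new char, reset run to 1
  Position 12 ('a'): new char, reset run to 1
  Position 13 ('a'): continues run of 'a', length=2
Longest run: 'a' with length 3

3


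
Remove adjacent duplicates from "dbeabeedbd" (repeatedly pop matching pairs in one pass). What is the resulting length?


Input: dbeabeedbd
Stack-based adjacent duplicate removal:
  Read 'd': push. Stack: d
  Read 'b': push. Stack: db
  Read 'e': push. Stack: dbe
  Read 'a': push. Stack: dbea
  Read 'b': push. Stack: dbeab
  Read 'e': push. Stack: dbeabe
  Read 'e': matches stack top 'e' => pop. Stack: dbeab
  Read 'd': push. Stack: dbeabd
  Read 'b': push. Stack: dbeabdb
  Read 'd': push. Stack: dbeabdbd
Final stack: "dbeabdbd" (length 8)

8


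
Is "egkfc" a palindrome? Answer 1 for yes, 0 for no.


Input: egkfc
Reversed: cfkge
  Compare pos 0 ('e') with pos 4 ('c'): MISMATCH
  Compare pos 1 ('g') with pos 3 ('f'): MISMATCH
Result: not a palindrome

0


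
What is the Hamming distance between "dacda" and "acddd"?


Comparing "dacda" and "acddd" position by position:
  Position 0: 'd' vs 'a' => differ
  Position 1: 'a' vs 'c' => differ
  Position 2: 'c' vs 'd' => differ
  Position 3: 'd' vs 'd' => same
  Position 4: 'a' vs 'd' => differ
Total differences (Hamming distance): 4

4


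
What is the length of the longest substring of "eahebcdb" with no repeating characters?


Input: "eahebcdb"
Sliding window (track last position of each char):
  Position 0 ('e'): window [0,0] length 1 -- new best
  Position 1 ('a'): window [0,1] length 2 -- new best
  Position 2 ('h'): window [0,2] length 3 -- new best
  Position 3 ('e'): repeat (last at 0), move window start to 1
  Position 3 ('e'): window [1,3] length 3
  Position 4 ('b'): window [1,4] length 4 -- new best
  Position 5 ('c'): window [1,5] length 5 -- new best
  Position 6 ('d'): window [1,6] length 6 -- new best
  Position 7 ('b'): repeat (last at 4), move window start to 5
  Position 7 ('b'): window [5,7] length 3
Longest substring with no repeats: "ahebcd" with length 6

6


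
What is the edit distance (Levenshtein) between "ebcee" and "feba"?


Computing edit distance: "ebcee" -> "feba"
DP table:
           f    e    b    a
      0    1    2    3    4
  e   1    1    1    2    3
  b   2    2    2    1    2
  c   3    3    3    2    2
  e   4    4    3    3    3
  e   5    5    4    4    4
Edit distance = dp[5][4] = 4

4


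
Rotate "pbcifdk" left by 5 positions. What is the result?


Input: "pbcifdk", rotate left by 5
First 5 characters: "pbcif"
Remaining characters: "dk"
Concatenate remaining + first: "dk" + "pbcif" = "dkpbcif"

dkpbcif


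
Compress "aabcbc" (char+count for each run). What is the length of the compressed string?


Input: aabcbc
Runs:
  'a' x 2 => "a2"
  'b' x 1 => "b1"
  'c' x 1 => "c1"
  'b' x 1 => "b1"
  'c' x 1 => "c1"
Compressed: "a2b1c1b1c1"
Compressed length: 10

10


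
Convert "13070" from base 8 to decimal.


Input: "13070" in base 8
Positional expansion:
  Digit '1' (value 1) x 8^4 = 4096
  Digit '3' (value 3) x 8^3 = 1536
  Digit '0' (value 0) x 8^2 = 0
  Digit '7' (value 7) x 8^1 = 56
  Digit '0' (value 0) x 8^0 = 0
Sum = 5688

5688


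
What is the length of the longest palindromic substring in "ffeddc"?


Input: "ffeddc"
Checking substrings for palindromes:
  [0:2] "ff" (len 2) => palindrome
  [3:5] "dd" (len 2) => palindrome
Longest palindromic substring: "ff" with length 2

2


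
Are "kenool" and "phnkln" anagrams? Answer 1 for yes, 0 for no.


Strings: "kenool", "phnkln"
Sorted first:  eklnoo
Sorted second: hklnnp
Differ at position 0: 'e' vs 'h' => not anagrams

0


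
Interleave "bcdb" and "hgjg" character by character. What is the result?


Interleaving "bcdb" and "hgjg":
  Position 0: 'b' from first, 'h' from second => "bh"
  Position 1: 'c' from first, 'g' from second => "cg"
  Position 2: 'd' from first, 'j' from second => "dj"
  Position 3: 'b' from first, 'g' from second => "bg"
Result: bhcgdjbg

bhcgdjbg


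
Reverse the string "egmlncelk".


Input: egmlncelk
Reading characters right to left:
  Position 8: 'k'
  Position 7: 'l'
  Position 6: 'e'
  Position 5: 'c'
  Position 4: 'n'
  Position 3: 'l'
  Position 2: 'm'
  Position 1: 'g'
  Position 0: 'e'
Reversed: klecnlmge

klecnlmge


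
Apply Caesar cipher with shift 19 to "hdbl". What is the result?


Caesar cipher: shift "hdbl" by 19
  'h' (pos 7) + 19 = pos 0 = 'a'
  'd' (pos 3) + 19 = pos 22 = 'w'
  'b' (pos 1) + 19 = pos 20 = 'u'
  'l' (pos 11) + 19 = pos 4 = 'e'
Result: awue

awue


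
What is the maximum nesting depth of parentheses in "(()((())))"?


Input: "(()((())))"
Tracking depth:
  Position 0 '(': depth becomes 1
  Position 1 '(': depth becomes 2
  Position 2 ')': depth becomes 1
  Position 3 '(': depth becomes 2
  Position 4 '(': depth becomes 3
  Position 5 '(': depth becomes 4
  Position 6 ')': depth becomes 3
  Position 7 ')': depth becomes 2
  Position 8 ')': depth becomes 1
  Position 9 ')': depth becomes 0
Maximum depth reached: 4

4


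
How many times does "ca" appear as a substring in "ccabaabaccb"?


Searching for "ca" in "ccabaabaccb"
Scanning each position:
  Position 0: "cc" => no
  Position 1: "ca" => MATCH
  Position 2: "ab" => no
  Position 3: "ba" => no
  Position 4: "aa" => no
  Position 5: "ab" => no
  Position 6: "ba" => no
  Position 7: "ac" => no
  Position 8: "cc" => no
  Position 9: "cb" => no
Total occurrences: 1

1


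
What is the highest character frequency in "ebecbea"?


Input: ebecbea
Character counts:
  'a': 1
  'b': 2
  'c': 1
  'e': 3
Maximum frequency: 3

3


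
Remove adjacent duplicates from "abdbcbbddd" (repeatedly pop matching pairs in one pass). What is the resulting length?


Input: abdbcbbddd
Stack-based adjacent duplicate removal:
  Read 'a': push. Stack: a
  Read 'b': push. Stack: ab
  Read 'd': push. Stack: abd
  Read 'b': push. Stack: abdb
  Read 'c': push. Stack: abdbc
  Read 'b': push. Stack: abdbcb
  Read 'b': matches stack top 'b' => pop. Stack: abdbc
  Read 'd': push. Stack: abdbcd
  Read 'd': matches stack top 'd' => pop. Stack: abdbc
  Read 'd': push. Stack: abdbcd
Final stack: "abdbcd" (length 6)

6


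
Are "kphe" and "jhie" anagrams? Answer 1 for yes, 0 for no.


Strings: "kphe", "jhie"
Sorted first:  ehkp
Sorted second: ehij
Differ at position 2: 'k' vs 'i' => not anagrams

0


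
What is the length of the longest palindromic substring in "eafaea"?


Input: "eafaea"
Checking substrings for palindromes:
  [0:5] "eafae" (len 5) => palindrome
  [1:4] "afa" (len 3) => palindrome
  [3:6] "aea" (len 3) => palindrome
Longest palindromic substring: "eafae" with length 5

5


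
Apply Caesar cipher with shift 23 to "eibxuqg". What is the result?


Caesar cipher: shift "eibxuqg" by 23
  'e' (pos 4) + 23 = pos 1 = 'b'
  'i' (pos 8) + 23 = pos 5 = 'f'
  'b' (pos 1) + 23 = pos 24 = 'y'
  'x' (pos 23) + 23 = pos 20 = 'u'
  'u' (pos 20) + 23 = pos 17 = 'r'
  'q' (pos 16) + 23 = pos 13 = 'n'
  'g' (pos 6) + 23 = pos 3 = 'd'
Result: bfyurnd

bfyurnd


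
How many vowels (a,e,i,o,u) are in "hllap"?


Input: hllap
Checking each character:
  'h' at position 0: consonant
  'l' at position 1: consonant
  'l' at position 2: consonant
  'a' at position 3: vowel (running total: 1)
  'p' at position 4: consonant
Total vowels: 1

1


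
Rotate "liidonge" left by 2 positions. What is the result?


Input: "liidonge", rotate left by 2
First 2 characters: "li"
Remaining characters: "idonge"
Concatenate remaining + first: "idonge" + "li" = "idongeli"

idongeli


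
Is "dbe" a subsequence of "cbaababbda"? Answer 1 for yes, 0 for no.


Check if "dbe" is a subsequence of "cbaababbda"
Greedy scan:
  Position 0 ('c'): no match needed
  Position 1 ('b'): no match needed
  Position 2 ('a'): no match needed
  Position 3 ('a'): no match needed
  Position 4 ('b'): no match needed
  Position 5 ('a'): no match needed
  Position 6 ('b'): no match needed
  Position 7 ('b'): no match needed
  Position 8 ('d'): matches sub[0] = 'd'
  Position 9 ('a'): no match needed
Only matched 1/3 characters => not a subsequence

0


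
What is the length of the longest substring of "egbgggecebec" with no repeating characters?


Input: "egbgggecebec"
Sliding window (track last position of each char):
  Position 0 ('e'): window [0,0] length 1 -- new best
  Position 1 ('g'): window [0,1] length 2 -- new best
  Position 2 ('b'): window [0,2] length 3 -- new best
  Position 3 ('g'): repeat (last at 1), move window start to 2
  Position 3 ('g'): window [2,3] length 2
  Position 4 ('g'): repeat (last at 3), move window start to 4
  Position 4 ('g'): window [4,4] length 1
  Position 5 ('g'): repeat (last at 4), move window start to 5
  Position 5 ('g'): window [5,5] length 1
  Position 6 ('e'): window [5,6] length 2
  Position 7 ('c'): window [5,7] length 3
  Position 8 ('e'): repeat (last at 6), move window start to 7
  Position 8 ('e'): window [7,8] length 2
  Position 9 ('b'): window [7,9] length 3
  Position 10 ('e'): repeat (last at 8), move window start to 9
  Position 10 ('e'): window [9,10] length 2
  Position 11 ('c'): window [9,11] length 3
Longest substring with no repeats: "egb" with length 3

3


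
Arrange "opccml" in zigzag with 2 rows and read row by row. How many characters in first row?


Zigzag "opccml" into 2 rows:
Placing characters:
  'o' => row 0
  'p' => row 1
  'c' => row 0
  'c' => row 1
  'm' => row 0
  'l' => row 1
Rows:
  Row 0: "ocm"
  Row 1: "pcl"
First row length: 3

3


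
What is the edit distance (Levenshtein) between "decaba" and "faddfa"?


Computing edit distance: "decaba" -> "faddfa"
DP table:
           f    a    d    d    f    a
      0    1    2    3    4    5    6
  d   1    1    2    2    3    4    5
  e   2    2    2    3    3    4    5
  c   3    3    3    3    4    4    5
  a   4    4    3    4    4    5    4
  b   5    5    4    4    5    5    5
  a   6    6    5    5    5    6    5
Edit distance = dp[6][6] = 5

5


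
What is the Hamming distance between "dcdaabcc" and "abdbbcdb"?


Comparing "dcdaabcc" and "abdbbcdb" position by position:
  Position 0: 'd' vs 'a' => differ
  Position 1: 'c' vs 'b' => differ
  Position 2: 'd' vs 'd' => same
  Position 3: 'a' vs 'b' => differ
  Position 4: 'a' vs 'b' => differ
  Position 5: 'b' vs 'c' => differ
  Position 6: 'c' vs 'd' => differ
  Position 7: 'c' vs 'b' => differ
Total differences (Hamming distance): 7

7


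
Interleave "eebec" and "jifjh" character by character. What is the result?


Interleaving "eebec" and "jifjh":
  Position 0: 'e' from first, 'j' from second => "ej"
  Position 1: 'e' from first, 'i' from second => "ei"
  Position 2: 'b' from first, 'f' from second => "bf"
  Position 3: 'e' from first, 'j' from second => "ej"
  Position 4: 'c' from first, 'h' from second => "ch"
Result: ejeibfejch

ejeibfejch


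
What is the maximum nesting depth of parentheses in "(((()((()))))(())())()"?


Input: "(((()((()))))(())())()"
Tracking depth:
  Position 0 '(': depth becomes 1
  Position 1 '(': depth becomes 2
  Position 2 '(': depth becomes 3
  Position 3 '(': depth becomes 4
  Position 4 ')': depth becomes 3
  Position 5 '(': depth becomes 4
  Position 6 '(': depth becomes 5
  Position 7 '(': depth becomes 6
  Position 8 ')': depth becomes 5
  Position 9 ')': depth becomes 4
  Position 10 ')': depth becomes 3
  Position 11 ')': depth becomes 2
  Position 12 ')': depth becomes 1
  Position 13 '(': depth becomes 2
  Position 14 '(': depth becomes 3
  Position 15 ')': depth becomes 2
  Position 16 ')': depth becomes 1
  Position 17 '(': depth becomes 2
  Position 18 ')': depth becomes 1
  Position 19 ')': depth becomes 0
  Position 20 '(': depth becomes 1
  Position 21 ')': depth becomes 0
Maximum depth reached: 6

6


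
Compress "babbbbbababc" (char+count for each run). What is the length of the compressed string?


Input: babbbbbababc
Runs:
  'b' x 1 => "b1"
  'a' x 1 => "a1"
  'b' x 5 => "b5"
  'a' x 1 => "a1"
  'b' x 1 => "b1"
  'a' x 1 => "a1"
  'b' x 1 => "b1"
  'c' x 1 => "c1"
Compressed: "b1a1b5a1b1a1b1c1"
Compressed length: 16

16


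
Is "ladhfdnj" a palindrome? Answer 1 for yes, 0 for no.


Input: ladhfdnj
Reversed: jndfhdal
  Compare pos 0 ('l') with pos 7 ('j'): MISMATCH
  Compare pos 1 ('a') with pos 6 ('n'): MISMATCH
  Compare pos 2 ('d') with pos 5 ('d'): match
  Compare pos 3 ('h') with pos 4 ('f'): MISMATCH
Result: not a palindrome

0


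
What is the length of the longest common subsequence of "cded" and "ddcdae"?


LCS of "cded" and "ddcdae"
DP table:
           d    d    c    d    a    e
      0    0    0    0    0    0    0
  c   0    0    0    1    1    1    1
  d   0    1    1    1    2    2    2
  e   0    1    1    1    2    2    3
  d   0    1    2    2    2    2    3
LCS length = dp[4][6] = 3

3


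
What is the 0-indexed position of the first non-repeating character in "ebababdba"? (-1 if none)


Input: ebababdba
Character frequencies:
  'a': 3
  'b': 4
  'd': 1
  'e': 1
Scanning left to right for freq == 1:
  Position 0 ('e'): unique! => answer = 0

0


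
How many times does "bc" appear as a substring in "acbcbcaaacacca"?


Searching for "bc" in "acbcbcaaacacca"
Scanning each position:
  Position 0: "ac" => no
  Position 1: "cb" => no
  Position 2: "bc" => MATCH
  Position 3: "cb" => no
  Position 4: "bc" => MATCH
  Position 5: "ca" => no
  Position 6: "aa" => no
  Position 7: "aa" => no
  Position 8: "ac" => no
  Position 9: "ca" => no
  Position 10: "ac" => no
  Position 11: "cc" => no
  Position 12: "ca" => no
Total occurrences: 2

2


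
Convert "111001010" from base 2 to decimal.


Input: "111001010" in base 2
Positional expansion:
  Digit '1' (value 1) x 2^8 = 256
  Digit '1' (value 1) x 2^7 = 128
  Digit '1' (value 1) x 2^6 = 64
  Digit '0' (value 0) x 2^5 = 0
  Digit '0' (value 0) x 2^4 = 0
  Digit '1' (value 1) x 2^3 = 8
  Digit '0' (value 0) x 2^2 = 0
  Digit '1' (value 1) x 2^1 = 2
  Digit '0' (value 0) x 2^0 = 0
Sum = 458

458


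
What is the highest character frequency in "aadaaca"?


Input: aadaaca
Character counts:
  'a': 5
  'c': 1
  'd': 1
Maximum frequency: 5

5


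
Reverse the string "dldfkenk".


Input: dldfkenk
Reading characters right to left:
  Position 7: 'k'
  Position 6: 'n'
  Position 5: 'e'
  Position 4: 'k'
  Position 3: 'f'
  Position 2: 'd'
  Position 1: 'l'
  Position 0: 'd'
Reversed: knekfdld

knekfdld


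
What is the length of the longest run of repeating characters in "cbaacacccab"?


Input: "cbaacacccab"
Scanning for longest run:
  Position 1 ('b'): new char, reset run to 1
  Position 2 ('a'): new char, reset run to 1
  Position 3 ('a'): continues run of 'a', length=2
  Position 4 ('c'): new char, reset run to 1
  Position 5 ('a'): new char, reset run to 1
  Position 6 ('c'): new char, reset run to 1
  Position 7 ('c'): continues run of 'c', length=2
  Position 8 ('c'): continues run of 'c', length=3
  Position 9 ('a'): new char, reset run to 1
  Position 10 ('b'): new char, reset run to 1
Longest run: 'c' with length 3

3


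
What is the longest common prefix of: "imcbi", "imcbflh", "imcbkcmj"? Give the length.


Words: imcbi, imcbflh, imcbkcmj
  Position 0: all 'i' => match
  Position 1: all 'm' => match
  Position 2: all 'c' => match
  Position 3: all 'b' => match
  Position 4: ('i', 'f', 'k') => mismatch, stop
LCP = "imcb" (length 4)

4


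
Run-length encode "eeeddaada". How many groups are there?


Input: eeeddaada
Scanning for consecutive runs:
  Group 1: 'e' x 3 (positions 0-2)
  Group 2: 'd' x 2 (positions 3-4)
  Group 3: 'a' x 2 (positions 5-6)
  Group 4: 'd' x 1 (positions 7-7)
  Group 5: 'a' x 1 (positions 8-8)
Total groups: 5

5


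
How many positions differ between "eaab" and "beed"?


Comparing "eaab" and "beed" position by position:
  Position 0: 'e' vs 'b' => DIFFER
  Position 1: 'a' vs 'e' => DIFFER
  Position 2: 'a' vs 'e' => DIFFER
  Position 3: 'b' vs 'd' => DIFFER
Positions that differ: 4

4


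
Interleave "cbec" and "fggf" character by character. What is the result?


Interleaving "cbec" and "fggf":
  Position 0: 'c' from first, 'f' from second => "cf"
  Position 1: 'b' from first, 'g' from second => "bg"
  Position 2: 'e' from first, 'g' from second => "eg"
  Position 3: 'c' from first, 'f' from second => "cf"
Result: cfbgegcf

cfbgegcf


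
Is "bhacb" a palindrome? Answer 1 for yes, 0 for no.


Input: bhacb
Reversed: bcahb
  Compare pos 0 ('b') with pos 4 ('b'): match
  Compare pos 1 ('h') with pos 3 ('c'): MISMATCH
Result: not a palindrome

0


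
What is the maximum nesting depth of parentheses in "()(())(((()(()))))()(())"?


Input: "()(())(((()(()))))()(())"
Tracking depth:
  Position 0 '(': depth becomes 1
  Position 1 ')': depth becomes 0
  Position 2 '(': depth becomes 1
  Position 3 '(': depth becomes 2
  Position 4 ')': depth becomes 1
  Position 5 ')': depth becomes 0
  Position 6 '(': depth becomes 1
  Position 7 '(': depth becomes 2
  Position 8 '(': depth becomes 3
  Position 9 '(': depth becomes 4
  Position 10 ')': depth becomes 3
  Position 11 '(': depth becomes 4
  Position 12 '(': depth becomes 5
  Position 13 ')': depth becomes 4
  Position 14 ')': depth becomes 3
  Position 15 ')': depth becomes 2
  Position 16 ')': depth becomes 1
  Position 17 ')': depth becomes 0
  Position 18 '(': depth becomes 1
  Position 19 ')': depth becomes 0
  Position 20 '(': depth becomes 1
  Position 21 '(': depth becomes 2
  Position 22 ')': depth becomes 1
  Position 23 ')': depth becomes 0
Maximum depth reached: 5

5


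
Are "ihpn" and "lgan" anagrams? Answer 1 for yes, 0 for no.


Strings: "ihpn", "lgan"
Sorted first:  hinp
Sorted second: agln
Differ at position 0: 'h' vs 'a' => not anagrams

0


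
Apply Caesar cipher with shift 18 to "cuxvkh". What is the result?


Caesar cipher: shift "cuxvkh" by 18
  'c' (pos 2) + 18 = pos 20 = 'u'
  'u' (pos 20) + 18 = pos 12 = 'm'
  'x' (pos 23) + 18 = pos 15 = 'p'
  'v' (pos 21) + 18 = pos 13 = 'n'
  'k' (pos 10) + 18 = pos 2 = 'c'
  'h' (pos 7) + 18 = pos 25 = 'z'
Result: umpncz

umpncz


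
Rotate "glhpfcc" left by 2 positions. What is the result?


Input: "glhpfcc", rotate left by 2
First 2 characters: "gl"
Remaining characters: "hpfcc"
Concatenate remaining + first: "hpfcc" + "gl" = "hpfccgl"

hpfccgl


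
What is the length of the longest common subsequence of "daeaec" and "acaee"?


LCS of "daeaec" and "acaee"
DP table:
           a    c    a    e    e
      0    0    0    0    0    0
  d   0    0    0    0    0    0
  a   0    1    1    1    1    1
  e   0    1    1    1    2    2
  a   0    1    1    2    2    2
  e   0    1    1    2    3    3
  c   0    1    2    2    3    3
LCS length = dp[6][5] = 3

3


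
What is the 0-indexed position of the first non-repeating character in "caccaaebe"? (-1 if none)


Input: caccaaebe
Character frequencies:
  'a': 3
  'b': 1
  'c': 3
  'e': 2
Scanning left to right for freq == 1:
  Position 0 ('c'): freq=3, skip
  Position 1 ('a'): freq=3, skip
  Position 2 ('c'): freq=3, skip
  Position 3 ('c'): freq=3, skip
  Position 4 ('a'): freq=3, skip
  Position 5 ('a'): freq=3, skip
  Position 6 ('e'): freq=2, skip
  Position 7 ('b'): unique! => answer = 7

7


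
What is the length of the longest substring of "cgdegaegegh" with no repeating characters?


Input: "cgdegaegegh"
Sliding window (track last position of each char):
  Position 0 ('c'): window [0,0] length 1 -- new best
  Position 1 ('g'): window [0,1] length 2 -- new best
  Position 2 ('d'): window [0,2] length 3 -- new best
  Position 3 ('e'): window [0,3] length 4 -- new best
  Position 4 ('g'): repeat (last at 1), move window start to 2
  Position 4 ('g'): window [2,4] length 3
  Position 5 ('a'): window [2,5] length 4
  Position 6 ('e'): repeat (last at 3), move window start to 4
  Position 6 ('e'): window [4,6] length 3
  Position 7 ('g'): repeat (last at 4), move window start to 5
  Position 7 ('g'): window [5,7] length 3
  Position 8 ('e'): repeat (last at 6), move window start to 7
  Position 8 ('e'): window [7,8] length 2
  Position 9 ('g'): repeat (last at 7), move window start to 8
  Position 9 ('g'): window [8,9] length 2
  Position 10 ('h'): window [8,10] length 3
Longest substring with no repeats: "cgde" with length 4

4


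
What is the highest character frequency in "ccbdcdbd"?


Input: ccbdcdbd
Character counts:
  'b': 2
  'c': 3
  'd': 3
Maximum frequency: 3

3


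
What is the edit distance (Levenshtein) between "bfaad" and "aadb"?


Computing edit distance: "bfaad" -> "aadb"
DP table:
           a    a    d    b
      0    1    2    3    4
  b   1    1    2    3    3
  f   2    2    2    3    4
  a   3    2    2    3    4
  a   4    3    2    3    4
  d   5    4    3    2    3
Edit distance = dp[5][4] = 3

3


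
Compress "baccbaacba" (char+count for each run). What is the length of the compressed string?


Input: baccbaacba
Runs:
  'b' x 1 => "b1"
  'a' x 1 => "a1"
  'c' x 2 => "c2"
  'b' x 1 => "b1"
  'a' x 2 => "a2"
  'c' x 1 => "c1"
  'b' x 1 => "b1"
  'a' x 1 => "a1"
Compressed: "b1a1c2b1a2c1b1a1"
Compressed length: 16

16


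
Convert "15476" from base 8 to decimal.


Input: "15476" in base 8
Positional expansion:
  Digit '1' (value 1) x 8^4 = 4096
  Digit '5' (value 5) x 8^3 = 2560
  Digit '4' (value 4) x 8^2 = 256
  Digit '7' (value 7) x 8^1 = 56
  Digit '6' (value 6) x 8^0 = 6
Sum = 6974

6974


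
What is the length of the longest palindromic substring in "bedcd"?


Input: "bedcd"
Checking substrings for palindromes:
  [2:5] "dcd" (len 3) => palindrome
Longest palindromic substring: "dcd" with length 3

3


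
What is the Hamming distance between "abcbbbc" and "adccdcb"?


Comparing "abcbbbc" and "adccdcb" position by position:
  Position 0: 'a' vs 'a' => same
  Position 1: 'b' vs 'd' => differ
  Position 2: 'c' vs 'c' => same
  Position 3: 'b' vs 'c' => differ
  Position 4: 'b' vs 'd' => differ
  Position 5: 'b' vs 'c' => differ
  Position 6: 'c' vs 'b' => differ
Total differences (Hamming distance): 5

5


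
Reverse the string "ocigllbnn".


Input: ocigllbnn
Reading characters right to left:
  Position 8: 'n'
  Position 7: 'n'
  Position 6: 'b'
  Position 5: 'l'
  Position 4: 'l'
  Position 3: 'g'
  Position 2: 'i'
  Position 1: 'c'
  Position 0: 'o'
Reversed: nnbllgico

nnbllgico


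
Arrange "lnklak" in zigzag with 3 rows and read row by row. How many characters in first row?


Zigzag "lnklak" into 3 rows:
Placing characters:
  'l' => row 0
  'n' => row 1
  'k' => row 2
  'l' => row 1
  'a' => row 0
  'k' => row 1
Rows:
  Row 0: "la"
  Row 1: "nlk"
  Row 2: "k"
First row length: 2

2


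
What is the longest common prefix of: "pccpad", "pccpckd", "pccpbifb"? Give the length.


Words: pccpad, pccpckd, pccpbifb
  Position 0: all 'p' => match
  Position 1: all 'c' => match
  Position 2: all 'c' => match
  Position 3: all 'p' => match
  Position 4: ('a', 'c', 'b') => mismatch, stop
LCP = "pccp" (length 4)

4


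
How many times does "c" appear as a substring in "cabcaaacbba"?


Searching for "c" in "cabcaaacbba"
Scanning each position:
  Position 0: "c" => MATCH
  Position 1: "a" => no
  Position 2: "b" => no
  Position 3: "c" => MATCH
  Position 4: "a" => no
  Position 5: "a" => no
  Position 6: "a" => no
  Position 7: "c" => MATCH
  Position 8: "b" => no
  Position 9: "b" => no
  Position 10: "a" => no
Total occurrences: 3

3


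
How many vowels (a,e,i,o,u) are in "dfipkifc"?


Input: dfipkifc
Checking each character:
  'd' at position 0: consonant
  'f' at position 1: consonant
  'i' at position 2: vowel (running total: 1)
  'p' at position 3: consonant
  'k' at position 4: consonant
  'i' at position 5: vowel (running total: 2)
  'f' at position 6: consonant
  'c' at position 7: consonant
Total vowels: 2

2


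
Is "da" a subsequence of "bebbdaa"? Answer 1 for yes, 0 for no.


Check if "da" is a subsequence of "bebbdaa"
Greedy scan:
  Position 0 ('b'): no match needed
  Position 1 ('e'): no match needed
  Position 2 ('b'): no match needed
  Position 3 ('b'): no match needed
  Position 4 ('d'): matches sub[0] = 'd'
  Position 5 ('a'): matches sub[1] = 'a'
  Position 6 ('a'): no match needed
All 2 characters matched => is a subsequence

1


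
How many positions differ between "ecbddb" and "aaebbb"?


Comparing "ecbddb" and "aaebbb" position by position:
  Position 0: 'e' vs 'a' => DIFFER
  Position 1: 'c' vs 'a' => DIFFER
  Position 2: 'b' vs 'e' => DIFFER
  Position 3: 'd' vs 'b' => DIFFER
  Position 4: 'd' vs 'b' => DIFFER
  Position 5: 'b' vs 'b' => same
Positions that differ: 5

5


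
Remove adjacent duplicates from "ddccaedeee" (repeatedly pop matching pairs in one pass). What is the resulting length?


Input: ddccaedeee
Stack-based adjacent duplicate removal:
  Read 'd': push. Stack: d
  Read 'd': matches stack top 'd' => pop. Stack: (empty)
  Read 'c': push. Stack: c
  Read 'c': matches stack top 'c' => pop. Stack: (empty)
  Read 'a': push. Stack: a
  Read 'e': push. Stack: ae
  Read 'd': push. Stack: aed
  Read 'e': push. Stack: aede
  Read 'e': matches stack top 'e' => pop. Stack: aed
  Read 'e': push. Stack: aede
Final stack: "aede" (length 4)

4


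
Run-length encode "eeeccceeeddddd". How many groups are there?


Input: eeeccceeeddddd
Scanning for consecutive runs:
  Group 1: 'e' x 3 (positions 0-2)
  Group 2: 'c' x 3 (positions 3-5)
  Group 3: 'e' x 3 (positions 6-8)
  Group 4: 'd' x 5 (positions 9-13)
Total groups: 4

4


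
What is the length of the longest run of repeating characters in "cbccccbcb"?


Input: "cbccccbcb"
Scanning for longest run:
  Position 1 ('b'): new char, reset run to 1
  Position 2 ('c'): new char, reset run to 1
  Position 3 ('c'): continues run of 'c', length=2
  Position 4 ('c'): continues run of 'c', length=3
  Position 5 ('c'): continues run of 'c', length=4
  Position 6 ('b'): new char, reset run to 1
  Position 7 ('c'): new char, reset run to 1
  Position 8 ('b'): new char, reset run to 1
Longest run: 'c' with length 4

4


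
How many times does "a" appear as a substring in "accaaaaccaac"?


Searching for "a" in "accaaaaccaac"
Scanning each position:
  Position 0: "a" => MATCH
  Position 1: "c" => no
  Position 2: "c" => no
  Position 3: "a" => MATCH
  Position 4: "a" => MATCH
  Position 5: "a" => MATCH
  Position 6: "a" => MATCH
  Position 7: "c" => no
  Position 8: "c" => no
  Position 9: "a" => MATCH
  Position 10: "a" => MATCH
  Position 11: "c" => no
Total occurrences: 7

7


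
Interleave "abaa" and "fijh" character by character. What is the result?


Interleaving "abaa" and "fijh":
  Position 0: 'a' from first, 'f' from second => "af"
  Position 1: 'b' from first, 'i' from second => "bi"
  Position 2: 'a' from first, 'j' from second => "aj"
  Position 3: 'a' from first, 'h' from second => "ah"
Result: afbiajah

afbiajah


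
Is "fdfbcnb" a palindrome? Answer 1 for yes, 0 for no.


Input: fdfbcnb
Reversed: bncbfdf
  Compare pos 0 ('f') with pos 6 ('b'): MISMATCH
  Compare pos 1 ('d') with pos 5 ('n'): MISMATCH
  Compare pos 2 ('f') with pos 4 ('c'): MISMATCH
Result: not a palindrome

0


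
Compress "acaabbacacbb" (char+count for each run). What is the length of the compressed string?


Input: acaabbacacbb
Runs:
  'a' x 1 => "a1"
  'c' x 1 => "c1"
  'a' x 2 => "a2"
  'b' x 2 => "b2"
  'a' x 1 => "a1"
  'c' x 1 => "c1"
  'a' x 1 => "a1"
  'c' x 1 => "c1"
  'b' x 2 => "b2"
Compressed: "a1c1a2b2a1c1a1c1b2"
Compressed length: 18

18
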